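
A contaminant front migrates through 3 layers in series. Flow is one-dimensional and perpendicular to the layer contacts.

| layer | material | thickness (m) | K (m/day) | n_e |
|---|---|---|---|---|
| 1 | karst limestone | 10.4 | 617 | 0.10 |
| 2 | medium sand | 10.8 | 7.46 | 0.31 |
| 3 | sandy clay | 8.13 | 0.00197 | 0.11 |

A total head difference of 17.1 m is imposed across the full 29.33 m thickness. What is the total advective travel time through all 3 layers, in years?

With flow normal to the layers, continuity requires the same specific discharge q through every layer.
Σ(b_i/K_i) = 10.4/617 + 10.8/7.46 + 8.13/0.00197 = 4128 d.
q = Δh / Σ(b_i/K_i) = 17.1 / 4128 = 0.004142 m/day.
In each layer the seepage velocity is v_i = q/n_i, so the layer transit time is t_i = b_i·n_i / q:
  layer 1 (karst limestone): t_1 = 10.4 × 0.10 / 0.004142 = 251.1 d
  layer 2 (medium sand): t_2 = 10.8 × 0.31 / 0.004142 = 808.3 d
  layer 3 (sandy clay): t_3 = 8.13 × 0.11 / 0.004142 = 215.9 d
Total t = Σ t_i = 1275 days = 3.492 years.

3.49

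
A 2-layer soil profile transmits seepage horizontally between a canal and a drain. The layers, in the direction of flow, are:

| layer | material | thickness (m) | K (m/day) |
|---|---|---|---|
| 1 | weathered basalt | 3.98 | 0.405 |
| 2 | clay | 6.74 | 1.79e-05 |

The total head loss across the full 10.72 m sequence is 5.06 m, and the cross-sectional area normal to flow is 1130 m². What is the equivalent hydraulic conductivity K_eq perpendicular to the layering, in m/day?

Flow is perpendicular to layering, so the layers act in series and the equivalent K is the thickness-weighted harmonic mean.
Total thickness L = 3.98 + 6.74 = 10.72 m.
Σ(b_i/K_i) = 3.98/0.405 + 6.74/1.79e-05 = 3.765e+05 d.
K_eq = L / Σ(b_i/K_i) = 10.72 / 3.765e+05 = 2.847e-05 m/day.

2.85e-05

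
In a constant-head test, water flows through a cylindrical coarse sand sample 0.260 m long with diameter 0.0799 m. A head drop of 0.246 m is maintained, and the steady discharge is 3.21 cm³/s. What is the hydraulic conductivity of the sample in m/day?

Cross-sectional area A = π·(d/2)² = π × (0.0799/2)² = 0.005014 m².
Convert discharge: 3.21 cm³/s = 3.210e-06 m³/s.
Darcy's law rearranged: K = Q·L / (A·Δh) = 3.210e-06 × 0.260 / (0.005014 × 0.246) = 0.0006766 m/s = 58.46 m/day.

58.5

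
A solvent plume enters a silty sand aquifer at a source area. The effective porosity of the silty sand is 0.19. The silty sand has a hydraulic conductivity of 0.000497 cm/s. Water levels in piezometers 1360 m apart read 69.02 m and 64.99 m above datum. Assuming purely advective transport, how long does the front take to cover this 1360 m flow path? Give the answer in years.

556

Convert K: 0.000497 cm/s × 864 = 0.4294 m/day.
Hydraulic gradient i = (69.02 − 64.99) / 1360 = 4.03 / 1360 = 0.002963.
Darcy flux q = K · i = 0.4294 × 0.002963 = 0.001272 m/day.
Seepage velocity v = q / n_e = 0.001272 / 0.19 = 0.006697 m/day.
Travel time t = L / v = 1360 / 0.006697 = 2.031e+05 days = 556.0 years.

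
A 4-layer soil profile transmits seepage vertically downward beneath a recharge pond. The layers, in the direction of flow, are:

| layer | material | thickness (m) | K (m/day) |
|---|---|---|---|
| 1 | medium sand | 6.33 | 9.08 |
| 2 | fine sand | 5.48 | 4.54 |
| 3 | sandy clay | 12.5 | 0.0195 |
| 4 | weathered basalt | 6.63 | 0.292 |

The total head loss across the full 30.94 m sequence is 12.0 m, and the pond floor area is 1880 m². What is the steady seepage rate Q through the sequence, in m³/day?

33.9

Flow is perpendicular to layering, so the layers act in series and the equivalent K is the thickness-weighted harmonic mean.
Total thickness L = 6.33 + 5.48 + 12.5 + 6.63 = 30.94 m.
Σ(b_i/K_i) = 6.33/9.08 + 5.48/4.54 + 12.5/0.0195 + 6.63/0.292 = 665.6 d.
K_eq = L / Σ(b_i/K_i) = 30.94 / 665.6 = 0.04648 m/day.
Q = K_eq · A · (Δh/L) = 0.04648 × 1880 × (12.0/30.94) = 33.89 m³/day.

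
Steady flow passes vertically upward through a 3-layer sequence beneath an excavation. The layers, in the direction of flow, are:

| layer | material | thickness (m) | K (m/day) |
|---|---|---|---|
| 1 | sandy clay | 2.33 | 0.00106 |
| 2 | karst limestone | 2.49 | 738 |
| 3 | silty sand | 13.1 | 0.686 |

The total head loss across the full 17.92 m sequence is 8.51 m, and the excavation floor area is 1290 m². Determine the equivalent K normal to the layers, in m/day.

0.00808

Flow is perpendicular to layering, so the layers act in series and the equivalent K is the thickness-weighted harmonic mean.
Total thickness L = 2.33 + 2.49 + 13.1 = 17.92 m.
Σ(b_i/K_i) = 2.33/0.00106 + 2.49/738 + 13.1/0.686 = 2217 d.
K_eq = L / Σ(b_i/K_i) = 17.92 / 2217 = 0.008082 m/day.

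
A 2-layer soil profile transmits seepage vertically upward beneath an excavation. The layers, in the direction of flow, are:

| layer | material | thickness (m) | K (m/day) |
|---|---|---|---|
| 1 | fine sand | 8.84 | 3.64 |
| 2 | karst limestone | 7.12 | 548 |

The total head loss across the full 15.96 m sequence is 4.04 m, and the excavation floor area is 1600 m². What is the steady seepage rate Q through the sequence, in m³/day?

Flow is perpendicular to layering, so the layers act in series and the equivalent K is the thickness-weighted harmonic mean.
Total thickness L = 8.84 + 7.12 = 15.96 m.
Σ(b_i/K_i) = 8.84/3.64 + 7.12/548 = 2.442 d.
K_eq = L / Σ(b_i/K_i) = 15.96 / 2.442 = 6.537 m/day.
Q = K_eq · A · (Δh/L) = 6.537 × 1600 × (4.04/15.96) = 2647 m³/day.

2650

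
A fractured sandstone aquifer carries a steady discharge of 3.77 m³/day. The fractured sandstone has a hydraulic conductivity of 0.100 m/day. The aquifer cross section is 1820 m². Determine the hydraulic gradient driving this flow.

From Q = K·A·i, i = Q / (K·A) = 3.77 / (0.1000 × 1820) = 0.02071.

0.0207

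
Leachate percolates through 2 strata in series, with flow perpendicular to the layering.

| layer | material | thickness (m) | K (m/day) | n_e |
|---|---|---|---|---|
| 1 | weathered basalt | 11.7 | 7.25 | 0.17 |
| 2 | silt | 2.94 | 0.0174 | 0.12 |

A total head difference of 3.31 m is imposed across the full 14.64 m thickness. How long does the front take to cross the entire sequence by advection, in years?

With flow normal to the layers, continuity requires the same specific discharge q through every layer.
Σ(b_i/K_i) = 11.7/7.25 + 2.94/0.0174 = 170.6 d.
q = Δh / Σ(b_i/K_i) = 3.31 / 170.6 = 0.01940 m/day.
In each layer the seepage velocity is v_i = q/n_i, so the layer transit time is t_i = b_i·n_i / q:
  layer 1 (weathered basalt): t_1 = 11.7 × 0.17 / 0.01940 = 102.5 d
  layer 2 (silt): t_2 = 2.94 × 0.12 / 0.01940 = 18.18 d
Total t = Σ t_i = 120.7 days = 0.3304 years.

0.330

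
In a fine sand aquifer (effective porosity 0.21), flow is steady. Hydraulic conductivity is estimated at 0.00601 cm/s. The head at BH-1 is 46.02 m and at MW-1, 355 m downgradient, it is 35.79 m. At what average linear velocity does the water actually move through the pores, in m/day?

0.713

Convert K: 0.00601 cm/s × 864 = 5.193 m/day.
Hydraulic gradient i = (46.02 − 35.79) / 355 = 10.23 / 355 = 0.02882.
Darcy flux q = K · i = 5.193 × 0.02882 = 0.1496 m/day.
Seepage velocity v = q / n_e = 0.1496 / 0.21 = 0.7126 m/day.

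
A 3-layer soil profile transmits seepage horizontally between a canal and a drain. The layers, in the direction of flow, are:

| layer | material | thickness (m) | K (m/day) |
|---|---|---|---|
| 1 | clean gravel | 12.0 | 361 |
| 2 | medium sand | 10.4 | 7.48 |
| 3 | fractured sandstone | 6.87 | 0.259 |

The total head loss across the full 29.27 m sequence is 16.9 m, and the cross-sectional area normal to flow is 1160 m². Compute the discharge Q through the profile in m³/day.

701

Flow is perpendicular to layering, so the layers act in series and the equivalent K is the thickness-weighted harmonic mean.
Total thickness L = 12.0 + 10.4 + 6.87 = 29.27 m.
Σ(b_i/K_i) = 12.0/361 + 10.4/7.48 + 6.87/0.259 = 27.95 d.
K_eq = L / Σ(b_i/K_i) = 29.27 / 27.95 = 1.047 m/day.
Q = K_eq · A · (Δh/L) = 1.047 × 1160 × (16.9/29.27) = 701.4 m³/day.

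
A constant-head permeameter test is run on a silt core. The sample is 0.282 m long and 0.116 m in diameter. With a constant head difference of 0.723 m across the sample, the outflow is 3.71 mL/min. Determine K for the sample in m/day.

0.197

Cross-sectional area A = π·(d/2)² = π × (0.116/2)² = 0.01057 m².
Convert discharge: 3.71 mL/min = 6.183e-08 m³/s.
Darcy's law rearranged: K = Q·L / (A·Δh) = 6.183e-08 × 0.282 / (0.01057 × 0.723) = 2.282e-06 m/s = 0.1972 m/day.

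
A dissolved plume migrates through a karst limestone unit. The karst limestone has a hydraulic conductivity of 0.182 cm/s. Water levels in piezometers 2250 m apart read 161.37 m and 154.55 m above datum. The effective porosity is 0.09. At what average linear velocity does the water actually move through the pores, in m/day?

Convert K: 0.182 cm/s × 864 = 157.2 m/day.
Hydraulic gradient i = (161.37 − 154.55) / 2250 = 6.82 / 2250 = 0.003031.
Darcy flux q = K · i = 157.2 × 0.003031 = 0.4766 m/day.
Seepage velocity v = q / n_e = 0.4766 / 0.09 = 5.296 m/day.

5.30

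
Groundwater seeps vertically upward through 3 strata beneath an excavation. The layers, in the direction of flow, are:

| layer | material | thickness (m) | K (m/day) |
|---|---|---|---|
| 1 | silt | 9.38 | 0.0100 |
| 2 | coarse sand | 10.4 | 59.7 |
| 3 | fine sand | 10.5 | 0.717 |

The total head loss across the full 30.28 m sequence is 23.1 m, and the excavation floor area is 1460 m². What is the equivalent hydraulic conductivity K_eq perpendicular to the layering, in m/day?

0.0318

Flow is perpendicular to layering, so the layers act in series and the equivalent K is the thickness-weighted harmonic mean.
Total thickness L = 9.38 + 10.4 + 10.5 = 30.28 m.
Σ(b_i/K_i) = 9.38/0.0100 + 10.4/59.7 + 10.5/0.717 = 952.8 d.
K_eq = L / Σ(b_i/K_i) = 30.28 / 952.8 = 0.03178 m/day.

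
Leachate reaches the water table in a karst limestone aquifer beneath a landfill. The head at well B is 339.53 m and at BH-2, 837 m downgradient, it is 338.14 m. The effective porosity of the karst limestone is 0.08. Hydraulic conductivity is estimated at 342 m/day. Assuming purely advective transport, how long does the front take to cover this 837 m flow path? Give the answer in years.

Hydraulic gradient i = (339.53 − 338.14) / 837 = 1.39 / 837 = 0.001661.
Darcy flux q = K · i = 342.0 × 0.001661 = 0.5680 m/day.
Seepage velocity v = q / n_e = 0.5680 / 0.08 = 7.099 m/day.
Travel time t = L / v = 837 / 7.099 = 117.9 days = 0.3228 years.

0.323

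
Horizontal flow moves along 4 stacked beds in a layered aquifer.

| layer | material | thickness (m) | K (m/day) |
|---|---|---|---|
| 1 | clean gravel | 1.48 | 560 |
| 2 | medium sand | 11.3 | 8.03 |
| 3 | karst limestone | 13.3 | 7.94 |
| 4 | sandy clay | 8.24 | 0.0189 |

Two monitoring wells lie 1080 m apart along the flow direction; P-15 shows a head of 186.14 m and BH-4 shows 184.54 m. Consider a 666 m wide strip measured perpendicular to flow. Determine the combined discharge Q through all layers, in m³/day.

Flow is parallel to layering, so each bed carries its own Darcy discharge and the transmissivities add.
Σ(K_i·b_i) = 560×1.48 + 8.03×11.3 + 7.94×13.3 + 0.0189×8.24 = 1025 m²/day.
Hydraulic gradient i = (186.14 − 184.54) / 1080 = 1.6 / 1080 = 0.001481.
Q = Σ(K_i·b_i) · W · i = 1025 × 666 × 0.001481 = 1012 m³/day.

1010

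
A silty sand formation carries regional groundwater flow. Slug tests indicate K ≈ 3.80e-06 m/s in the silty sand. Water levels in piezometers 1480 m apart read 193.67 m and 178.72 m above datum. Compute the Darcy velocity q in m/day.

Convert K: 3.80e-06 m/s × 86400 = 0.3283 m/day.
Hydraulic gradient i = (193.67 − 178.72) / 1480 = 14.95 / 1480 = 0.01010.
Specific discharge q = K · i = 0.3283 × 0.01010 = 0.003316 m/day.

0.00332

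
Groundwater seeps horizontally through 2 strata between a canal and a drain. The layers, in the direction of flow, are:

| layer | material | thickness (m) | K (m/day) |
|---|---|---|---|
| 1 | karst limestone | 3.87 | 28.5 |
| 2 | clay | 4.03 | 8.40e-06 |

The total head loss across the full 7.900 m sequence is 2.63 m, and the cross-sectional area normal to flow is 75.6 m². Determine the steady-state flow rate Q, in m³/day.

Flow is perpendicular to layering, so the layers act in series and the equivalent K is the thickness-weighted harmonic mean.
Total thickness L = 3.87 + 4.03 = 7.900 m.
Σ(b_i/K_i) = 3.87/28.5 + 4.03/8.40e-06 = 4.798e+05 d.
K_eq = L / Σ(b_i/K_i) = 7.900 / 4.798e+05 = 1.647e-05 m/day.
Q = K_eq · A · (Δh/L) = 1.647e-05 × 75.6 × (2.63/7.900) = 0.0004144 m³/day.

0.000414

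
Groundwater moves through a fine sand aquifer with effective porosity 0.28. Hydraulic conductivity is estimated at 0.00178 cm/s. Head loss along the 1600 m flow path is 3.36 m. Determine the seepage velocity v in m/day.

Convert K: 0.00178 cm/s × 864 = 1.538 m/day.
Hydraulic gradient i = Δh / L = 3.36 / 1600 = 0.002100.
Darcy flux q = K · i = 1.538 × 0.002100 = 0.003230 m/day.
Seepage velocity v = q / n_e = 0.003230 / 0.28 = 0.01153 m/day.

0.0115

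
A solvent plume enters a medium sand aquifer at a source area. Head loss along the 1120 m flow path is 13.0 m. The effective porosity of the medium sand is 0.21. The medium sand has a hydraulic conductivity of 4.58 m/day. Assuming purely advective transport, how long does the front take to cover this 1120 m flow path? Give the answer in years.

Hydraulic gradient i = Δh / L = 13.0 / 1120 = 0.01161.
Darcy flux q = K · i = 4.580 × 0.01161 = 0.05316 m/day.
Seepage velocity v = q / n_e = 0.05316 / 0.21 = 0.2531 m/day.
Travel time t = L / v = 1120 / 0.2531 = 4424 days = 12.11 years.

12.1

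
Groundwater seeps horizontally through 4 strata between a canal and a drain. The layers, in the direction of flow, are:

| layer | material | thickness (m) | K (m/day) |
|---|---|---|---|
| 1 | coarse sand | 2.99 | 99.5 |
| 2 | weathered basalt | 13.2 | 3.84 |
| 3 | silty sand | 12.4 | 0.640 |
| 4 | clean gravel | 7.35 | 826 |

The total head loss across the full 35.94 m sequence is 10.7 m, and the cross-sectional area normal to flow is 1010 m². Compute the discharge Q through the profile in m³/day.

473

Flow is perpendicular to layering, so the layers act in series and the equivalent K is the thickness-weighted harmonic mean.
Total thickness L = 2.99 + 13.2 + 12.4 + 7.35 = 35.94 m.
Σ(b_i/K_i) = 2.99/99.5 + 13.2/3.84 + 12.4/0.640 + 7.35/826 = 22.85 d.
K_eq = L / Σ(b_i/K_i) = 35.94 / 22.85 = 1.573 m/day.
Q = K_eq · A · (Δh/L) = 1.573 × 1010 × (10.7/35.94) = 472.9 m³/day.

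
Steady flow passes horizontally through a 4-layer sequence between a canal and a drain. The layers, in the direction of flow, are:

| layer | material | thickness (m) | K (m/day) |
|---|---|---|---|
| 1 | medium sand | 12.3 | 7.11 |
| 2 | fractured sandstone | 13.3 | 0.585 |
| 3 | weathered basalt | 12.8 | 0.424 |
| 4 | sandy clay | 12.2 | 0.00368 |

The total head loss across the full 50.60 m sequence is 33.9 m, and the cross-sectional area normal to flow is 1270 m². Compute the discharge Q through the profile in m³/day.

Flow is perpendicular to layering, so the layers act in series and the equivalent K is the thickness-weighted harmonic mean.
Total thickness L = 12.3 + 13.3 + 12.8 + 12.2 = 50.60 m.
Σ(b_i/K_i) = 12.3/7.11 + 13.3/0.585 + 12.8/0.424 + 12.2/0.00368 = 3370 d.
K_eq = L / Σ(b_i/K_i) = 50.60 / 3370 = 0.01502 m/day.
Q = K_eq · A · (Δh/L) = 0.01502 × 1270 × (33.9/50.60) = 12.78 m³/day.

12.8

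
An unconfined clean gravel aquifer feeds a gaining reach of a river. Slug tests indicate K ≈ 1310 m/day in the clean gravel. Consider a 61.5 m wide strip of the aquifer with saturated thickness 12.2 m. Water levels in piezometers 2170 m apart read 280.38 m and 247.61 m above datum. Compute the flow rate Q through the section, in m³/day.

14800

Cross-sectional area A = 61.5 × 12.2 = 750.3 m².
Hydraulic gradient i = (280.38 − 247.61) / 2170 = 32.77 / 2170 = 0.01510.
Darcy's law: Q = K · A · i = 1310 × 750.3 × 0.01510 = 14843 m³/day.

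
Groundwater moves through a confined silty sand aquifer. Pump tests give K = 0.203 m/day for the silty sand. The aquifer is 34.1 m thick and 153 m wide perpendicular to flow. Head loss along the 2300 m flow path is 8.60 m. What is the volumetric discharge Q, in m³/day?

Cross-sectional area A = 153 × 34.1 = 5217 m².
Hydraulic gradient i = Δh / L = 8.60 / 2300 = 0.003739.
Darcy's law: Q = K · A · i = 0.2030 × 5217 × 0.003739 = 3.960 m³/day.

3.96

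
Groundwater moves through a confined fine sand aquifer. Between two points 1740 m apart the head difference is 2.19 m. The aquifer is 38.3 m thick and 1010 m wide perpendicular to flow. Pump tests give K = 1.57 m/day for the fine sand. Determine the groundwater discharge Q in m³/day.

Cross-sectional area A = 1010 × 38.3 = 38683 m².
Hydraulic gradient i = Δh / L = 2.19 / 1740 = 0.001259.
Darcy's law: Q = K · A · i = 1.570 × 38683 × 0.001259 = 76.44 m³/day.

76.4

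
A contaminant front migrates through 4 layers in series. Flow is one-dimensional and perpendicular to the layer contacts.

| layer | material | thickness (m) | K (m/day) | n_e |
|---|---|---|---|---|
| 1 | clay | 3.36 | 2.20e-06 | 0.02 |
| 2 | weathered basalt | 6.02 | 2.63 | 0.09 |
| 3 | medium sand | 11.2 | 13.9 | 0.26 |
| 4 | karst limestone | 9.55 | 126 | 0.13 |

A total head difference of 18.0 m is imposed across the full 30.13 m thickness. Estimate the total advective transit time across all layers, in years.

1110

With flow normal to the layers, continuity requires the same specific discharge q through every layer.
Σ(b_i/K_i) = 3.36/2.20e-06 + 6.02/2.63 + 11.2/13.9 + 9.55/126 = 1.527e+06 d.
q = Δh / Σ(b_i/K_i) = 18.0 / 1.527e+06 = 1.179e-05 m/day.
In each layer the seepage velocity is v_i = q/n_i, so the layer transit time is t_i = b_i·n_i / q:
  layer 1 (clay): t_1 = 3.36 × 0.02 / 1.179e-05 = 5702 d
  layer 2 (weathered basalt): t_2 = 6.02 × 0.09 / 1.179e-05 = 45971 d
  layer 3 (medium sand): t_3 = 11.2 × 0.26 / 1.179e-05 = 2.471e+05 d
  layer 4 (karst limestone): t_4 = 9.55 × 0.13 / 1.179e-05 = 1.053e+05 d
Total t = Σ t_i = 4.041e+05 days = 1106 years.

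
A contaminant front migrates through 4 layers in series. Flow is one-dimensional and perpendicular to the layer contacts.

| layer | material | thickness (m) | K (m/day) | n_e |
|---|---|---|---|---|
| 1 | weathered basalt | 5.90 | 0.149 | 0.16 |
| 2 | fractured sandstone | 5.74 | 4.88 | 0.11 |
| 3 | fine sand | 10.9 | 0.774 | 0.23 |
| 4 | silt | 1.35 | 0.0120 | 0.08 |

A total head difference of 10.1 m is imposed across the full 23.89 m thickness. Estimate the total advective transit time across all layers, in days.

69.4

With flow normal to the layers, continuity requires the same specific discharge q through every layer.
Σ(b_i/K_i) = 5.90/0.149 + 5.74/4.88 + 10.9/0.774 + 1.35/0.0120 = 167.4 d.
q = Δh / Σ(b_i/K_i) = 10.1 / 167.4 = 0.06035 m/day.
In each layer the seepage velocity is v_i = q/n_i, so the layer transit time is t_i = b_i·n_i / q:
  layer 1 (weathered basalt): t_1 = 5.90 × 0.16 / 0.06035 = 15.64 d
  layer 2 (fractured sandstone): t_2 = 5.74 × 0.11 / 0.06035 = 10.46 d
  layer 3 (fine sand): t_3 = 10.9 × 0.23 / 0.06035 = 41.54 d
  layer 4 (silt): t_4 = 1.35 × 0.08 / 0.06035 = 1.790 d
Total t = Σ t_i = 69.43 days.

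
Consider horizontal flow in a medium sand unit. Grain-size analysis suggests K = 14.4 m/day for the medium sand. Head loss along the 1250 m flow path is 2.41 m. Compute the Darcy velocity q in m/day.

Hydraulic gradient i = Δh / L = 2.41 / 1250 = 0.001928.
Specific discharge q = K · i = 14.40 × 0.001928 = 0.02776 m/day.

0.0278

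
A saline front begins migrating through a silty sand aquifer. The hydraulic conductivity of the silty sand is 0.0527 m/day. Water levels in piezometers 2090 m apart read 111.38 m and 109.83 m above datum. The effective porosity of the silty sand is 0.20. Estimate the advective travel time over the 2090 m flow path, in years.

29300

Hydraulic gradient i = (111.38 − 109.83) / 2090 = 1.55 / 2090 = 0.0007416.
Darcy flux q = K · i = 0.05270 × 0.0007416 = 3.908e-05 m/day.
Seepage velocity v = q / n_e = 3.908e-05 / 0.20 = 0.0001954 m/day.
Travel time t = L / v = 2090 / 0.0001954 = 1.069e+07 days = 29281 years.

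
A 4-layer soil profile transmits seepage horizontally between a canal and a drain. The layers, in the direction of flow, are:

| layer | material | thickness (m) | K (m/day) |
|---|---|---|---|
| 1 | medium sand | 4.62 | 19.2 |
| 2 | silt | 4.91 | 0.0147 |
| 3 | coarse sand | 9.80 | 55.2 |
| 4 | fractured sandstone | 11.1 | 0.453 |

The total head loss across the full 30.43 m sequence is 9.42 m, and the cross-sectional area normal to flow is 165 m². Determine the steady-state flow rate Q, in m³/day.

Flow is perpendicular to layering, so the layers act in series and the equivalent K is the thickness-weighted harmonic mean.
Total thickness L = 4.62 + 4.91 + 9.80 + 11.1 = 30.43 m.
Σ(b_i/K_i) = 4.62/19.2 + 4.91/0.0147 + 9.80/55.2 + 11.1/0.453 = 358.9 d.
K_eq = L / Σ(b_i/K_i) = 30.43 / 358.9 = 0.08478 m/day.
Q = K_eq · A · (Δh/L) = 0.08478 × 165 × (9.42/30.43) = 4.330 m³/day.

4.33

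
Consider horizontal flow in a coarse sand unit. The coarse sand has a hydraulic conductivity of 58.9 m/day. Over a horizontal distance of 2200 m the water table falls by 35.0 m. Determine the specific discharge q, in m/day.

0.937

Hydraulic gradient i = Δh / L = 35.0 / 2200 = 0.01591.
Specific discharge q = K · i = 58.90 × 0.01591 = 0.9370 m/day.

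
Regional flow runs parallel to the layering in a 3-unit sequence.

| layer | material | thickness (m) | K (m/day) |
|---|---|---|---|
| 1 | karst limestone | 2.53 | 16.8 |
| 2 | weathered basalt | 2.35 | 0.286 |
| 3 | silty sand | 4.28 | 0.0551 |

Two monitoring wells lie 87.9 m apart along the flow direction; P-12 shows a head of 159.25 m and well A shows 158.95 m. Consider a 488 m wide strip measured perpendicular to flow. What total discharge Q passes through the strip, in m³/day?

Flow is parallel to layering, so each bed carries its own Darcy discharge and the transmissivities add.
Σ(K_i·b_i) = 16.8×2.53 + 0.286×2.35 + 0.0551×4.28 = 43.41 m²/day.
Hydraulic gradient i = (159.25 − 158.95) / 87.9 = 0.3 / 87.9 = 0.003413.
Q = Σ(K_i·b_i) · W · i = 43.41 × 488 × 0.003413 = 72.30 m³/day.

72.3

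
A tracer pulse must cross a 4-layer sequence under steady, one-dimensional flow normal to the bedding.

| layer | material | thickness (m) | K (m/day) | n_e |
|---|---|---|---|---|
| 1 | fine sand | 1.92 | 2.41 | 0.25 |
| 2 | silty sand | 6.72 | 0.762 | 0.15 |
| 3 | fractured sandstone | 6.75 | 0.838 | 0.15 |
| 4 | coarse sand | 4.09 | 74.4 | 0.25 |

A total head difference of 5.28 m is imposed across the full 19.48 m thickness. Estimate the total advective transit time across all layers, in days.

11.8

With flow normal to the layers, continuity requires the same specific discharge q through every layer.
Σ(b_i/K_i) = 1.92/2.41 + 6.72/0.762 + 6.75/0.838 + 4.09/74.4 = 17.73 d.
q = Δh / Σ(b_i/K_i) = 5.28 / 17.73 = 0.2979 m/day.
In each layer the seepage velocity is v_i = q/n_i, so the layer transit time is t_i = b_i·n_i / q:
  layer 1 (fine sand): t_1 = 1.92 × 0.25 / 0.2979 = 1.611 d
  layer 2 (silty sand): t_2 = 6.72 × 0.15 / 0.2979 = 3.384 d
  layer 3 (fractured sandstone): t_3 = 6.75 × 0.15 / 0.2979 = 3.399 d
  layer 4 (coarse sand): t_4 = 4.09 × 0.25 / 0.2979 = 3.433 d
Total t = Σ t_i = 11.83 days.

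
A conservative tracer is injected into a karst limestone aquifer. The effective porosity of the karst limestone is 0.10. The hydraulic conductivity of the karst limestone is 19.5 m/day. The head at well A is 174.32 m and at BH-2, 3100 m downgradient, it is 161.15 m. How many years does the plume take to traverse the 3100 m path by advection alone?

10.2

Hydraulic gradient i = (174.32 − 161.15) / 3100 = 13.17 / 3100 = 0.004248.
Darcy flux q = K · i = 19.50 × 0.004248 = 0.08284 m/day.
Seepage velocity v = q / n_e = 0.08284 / 0.10 = 0.8284 m/day.
Travel time t = L / v = 3100 / 0.8284 = 3742 days = 10.25 years.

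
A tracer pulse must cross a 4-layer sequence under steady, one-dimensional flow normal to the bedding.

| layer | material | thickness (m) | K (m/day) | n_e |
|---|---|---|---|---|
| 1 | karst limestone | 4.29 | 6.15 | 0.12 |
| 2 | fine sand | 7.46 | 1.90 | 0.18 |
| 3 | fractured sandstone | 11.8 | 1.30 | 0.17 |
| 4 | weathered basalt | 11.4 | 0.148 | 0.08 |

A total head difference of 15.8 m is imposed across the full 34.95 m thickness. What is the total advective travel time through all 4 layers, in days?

27.4

With flow normal to the layers, continuity requires the same specific discharge q through every layer.
Σ(b_i/K_i) = 4.29/6.15 + 7.46/1.90 + 11.8/1.30 + 11.4/0.148 = 90.73 d.
q = Δh / Σ(b_i/K_i) = 15.8 / 90.73 = 0.1741 m/day.
In each layer the seepage velocity is v_i = q/n_i, so the layer transit time is t_i = b_i·n_i / q:
  layer 1 (karst limestone): t_1 = 4.29 × 0.12 / 0.1741 = 2.956 d
  layer 2 (fine sand): t_2 = 7.46 × 0.18 / 0.1741 = 7.711 d
  layer 3 (fractured sandstone): t_3 = 11.8 × 0.17 / 0.1741 = 11.52 d
  layer 4 (weathered basalt): t_4 = 11.4 × 0.08 / 0.1741 = 5.237 d
Total t = Σ t_i = 27.42 days.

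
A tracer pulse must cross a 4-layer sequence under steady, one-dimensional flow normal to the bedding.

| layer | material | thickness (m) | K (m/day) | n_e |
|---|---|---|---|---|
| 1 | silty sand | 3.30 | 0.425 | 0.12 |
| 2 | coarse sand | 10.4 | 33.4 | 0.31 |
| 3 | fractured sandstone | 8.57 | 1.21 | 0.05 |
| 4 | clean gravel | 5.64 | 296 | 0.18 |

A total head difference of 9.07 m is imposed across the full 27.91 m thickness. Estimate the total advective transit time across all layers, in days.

With flow normal to the layers, continuity requires the same specific discharge q through every layer.
Σ(b_i/K_i) = 3.30/0.425 + 10.4/33.4 + 8.57/1.21 + 5.64/296 = 15.18 d.
q = Δh / Σ(b_i/K_i) = 9.07 / 15.18 = 0.5976 m/day.
In each layer the seepage velocity is v_i = q/n_i, so the layer transit time is t_i = b_i·n_i / q:
  layer 1 (silty sand): t_1 = 3.30 × 0.12 / 0.5976 = 0.6627 d
  layer 2 (coarse sand): t_2 = 10.4 × 0.31 / 0.5976 = 5.395 d
  layer 3 (fractured sandstone): t_3 = 8.57 × 0.05 / 0.5976 = 0.7171 d
  layer 4 (clean gravel): t_4 = 5.64 × 0.18 / 0.5976 = 1.699 d
Total t = Σ t_i = 8.474 days.

8.47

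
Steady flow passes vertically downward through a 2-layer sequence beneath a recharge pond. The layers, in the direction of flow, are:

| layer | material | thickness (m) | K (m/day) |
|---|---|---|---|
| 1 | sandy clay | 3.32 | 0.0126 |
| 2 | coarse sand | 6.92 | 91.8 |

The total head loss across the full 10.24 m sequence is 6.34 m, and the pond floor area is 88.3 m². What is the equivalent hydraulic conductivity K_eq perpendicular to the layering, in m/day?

Flow is perpendicular to layering, so the layers act in series and the equivalent K is the thickness-weighted harmonic mean.
Total thickness L = 3.32 + 6.92 = 10.24 m.
Σ(b_i/K_i) = 3.32/0.0126 + 6.92/91.8 = 263.6 d.
K_eq = L / Σ(b_i/K_i) = 10.24 / 263.6 = 0.03885 m/day.

0.0389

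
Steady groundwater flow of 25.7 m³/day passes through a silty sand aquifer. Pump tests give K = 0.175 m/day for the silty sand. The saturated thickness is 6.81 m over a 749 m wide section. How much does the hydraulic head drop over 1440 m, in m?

41.5

Cross-sectional area A = 749 × 6.81 = 5101 m².
From Q = K·A·i, i = Q / (K·A) = 25.7 / (0.1750 × 5101) = 0.02879.
Head loss Δh = i · L = 0.02879 × 1440 = 41.46 m.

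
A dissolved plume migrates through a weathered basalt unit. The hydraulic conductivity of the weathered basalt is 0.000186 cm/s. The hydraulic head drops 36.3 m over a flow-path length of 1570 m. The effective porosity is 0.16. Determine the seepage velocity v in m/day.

Convert K: 0.000186 cm/s × 864 = 0.1607 m/day.
Hydraulic gradient i = Δh / L = 36.3 / 1570 = 0.02312.
Darcy flux q = K · i = 0.1607 × 0.02312 = 0.003716 m/day.
Seepage velocity v = q / n_e = 0.003716 / 0.16 = 0.02322 m/day.

0.0232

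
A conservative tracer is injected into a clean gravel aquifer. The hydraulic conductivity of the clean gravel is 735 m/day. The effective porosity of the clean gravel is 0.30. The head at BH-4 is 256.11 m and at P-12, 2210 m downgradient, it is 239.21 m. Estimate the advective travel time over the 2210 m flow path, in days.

118

Hydraulic gradient i = (256.11 − 239.21) / 2210 = 16.9 / 2210 = 0.007647.
Darcy flux q = K · i = 735.0 × 0.007647 = 5.621 m/day.
Seepage velocity v = q / n_e = 5.621 / 0.30 = 18.74 m/day.
Travel time t = L / v = 2210 / 18.74 = 118.0 days.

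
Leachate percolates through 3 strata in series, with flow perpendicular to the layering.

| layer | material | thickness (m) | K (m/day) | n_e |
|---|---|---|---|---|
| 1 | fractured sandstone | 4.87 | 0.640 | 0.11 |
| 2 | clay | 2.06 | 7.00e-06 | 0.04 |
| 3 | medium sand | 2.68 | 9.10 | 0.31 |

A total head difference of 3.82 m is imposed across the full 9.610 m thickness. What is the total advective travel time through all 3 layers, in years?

With flow normal to the layers, continuity requires the same specific discharge q through every layer.
Σ(b_i/K_i) = 4.87/0.640 + 2.06/7.00e-06 + 2.68/9.10 = 2.943e+05 d.
q = Δh / Σ(b_i/K_i) = 3.82 / 2.943e+05 = 1.298e-05 m/day.
In each layer the seepage velocity is v_i = q/n_i, so the layer transit time is t_i = b_i·n_i / q:
  layer 1 (fractured sandstone): t_1 = 4.87 × 0.11 / 1.298e-05 = 41270 d
  layer 2 (clay): t_2 = 2.06 × 0.04 / 1.298e-05 = 6348 d
  layer 3 (medium sand): t_3 = 2.68 × 0.31 / 1.298e-05 = 64005 d
Total t = Σ t_i = 1.116e+05 days = 305.6 years.

306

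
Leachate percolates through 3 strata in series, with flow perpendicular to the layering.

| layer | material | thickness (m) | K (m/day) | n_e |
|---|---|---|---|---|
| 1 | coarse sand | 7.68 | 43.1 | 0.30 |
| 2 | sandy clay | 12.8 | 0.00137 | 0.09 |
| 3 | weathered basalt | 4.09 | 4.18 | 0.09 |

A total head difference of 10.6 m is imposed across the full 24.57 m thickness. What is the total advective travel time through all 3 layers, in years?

With flow normal to the layers, continuity requires the same specific discharge q through every layer.
Σ(b_i/K_i) = 7.68/43.1 + 12.8/0.00137 + 4.09/4.18 = 9344 d.
q = Δh / Σ(b_i/K_i) = 10.6 / 9344 = 0.001134 m/day.
In each layer the seepage velocity is v_i = q/n_i, so the layer transit time is t_i = b_i·n_i / q:
  layer 1 (coarse sand): t_1 = 7.68 × 0.30 / 0.001134 = 2031 d
  layer 2 (sandy clay): t_2 = 12.8 × 0.09 / 0.001134 = 1016 d
  layer 3 (weathered basalt): t_3 = 4.09 × 0.09 / 0.001134 = 324.5 d
Total t = Σ t_i = 3371 days = 9.229 years.

9.23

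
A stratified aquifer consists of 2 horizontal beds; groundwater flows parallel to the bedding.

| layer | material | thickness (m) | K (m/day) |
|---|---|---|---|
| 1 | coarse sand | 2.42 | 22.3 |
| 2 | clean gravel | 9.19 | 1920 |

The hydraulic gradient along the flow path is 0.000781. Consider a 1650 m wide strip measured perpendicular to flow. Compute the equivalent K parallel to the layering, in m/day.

1520

Flow is parallel to layering, so each bed carries its own Darcy discharge and the transmissivities add.
Σ(K_i·b_i) = 22.3×2.42 + 1920×9.19 = 17699 m²/day.
Total thickness b = 11.61 m, so K_eq = Σ(K_i·b_i)/b = 1524 m/day.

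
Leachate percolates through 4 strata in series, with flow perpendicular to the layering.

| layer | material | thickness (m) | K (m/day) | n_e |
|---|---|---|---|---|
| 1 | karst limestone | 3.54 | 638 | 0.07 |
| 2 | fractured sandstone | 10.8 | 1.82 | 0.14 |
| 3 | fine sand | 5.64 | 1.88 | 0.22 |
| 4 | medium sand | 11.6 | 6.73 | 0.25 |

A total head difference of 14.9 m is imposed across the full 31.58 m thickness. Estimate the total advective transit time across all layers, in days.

4.22

With flow normal to the layers, continuity requires the same specific discharge q through every layer.
Σ(b_i/K_i) = 3.54/638 + 10.8/1.82 + 5.64/1.88 + 11.6/6.73 = 10.66 d.
q = Δh / Σ(b_i/K_i) = 14.9 / 10.66 = 1.397 m/day.
In each layer the seepage velocity is v_i = q/n_i, so the layer transit time is t_i = b_i·n_i / q:
  layer 1 (karst limestone): t_1 = 3.54 × 0.07 / 1.397 = 0.1773 d
  layer 2 (fractured sandstone): t_2 = 10.8 × 0.14 / 1.397 = 1.082 d
  layer 3 (fine sand): t_3 = 5.64 × 0.22 / 1.397 = 0.8880 d
  layer 4 (medium sand): t_4 = 11.6 × 0.25 / 1.397 = 2.075 d
Total t = Σ t_i = 4.223 days.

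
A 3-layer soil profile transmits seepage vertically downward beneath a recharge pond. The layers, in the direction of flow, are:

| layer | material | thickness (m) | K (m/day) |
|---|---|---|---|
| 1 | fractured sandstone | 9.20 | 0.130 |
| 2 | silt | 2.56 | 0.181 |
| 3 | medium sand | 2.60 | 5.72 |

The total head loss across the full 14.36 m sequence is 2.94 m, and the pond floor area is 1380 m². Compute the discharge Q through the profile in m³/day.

47.5

Flow is perpendicular to layering, so the layers act in series and the equivalent K is the thickness-weighted harmonic mean.
Total thickness L = 9.20 + 2.56 + 2.60 = 14.36 m.
Σ(b_i/K_i) = 9.20/0.130 + 2.56/0.181 + 2.60/5.72 = 85.37 d.
K_eq = L / Σ(b_i/K_i) = 14.36 / 85.37 = 0.1682 m/day.
Q = K_eq · A · (Δh/L) = 0.1682 × 1380 × (2.94/14.36) = 47.53 m³/day.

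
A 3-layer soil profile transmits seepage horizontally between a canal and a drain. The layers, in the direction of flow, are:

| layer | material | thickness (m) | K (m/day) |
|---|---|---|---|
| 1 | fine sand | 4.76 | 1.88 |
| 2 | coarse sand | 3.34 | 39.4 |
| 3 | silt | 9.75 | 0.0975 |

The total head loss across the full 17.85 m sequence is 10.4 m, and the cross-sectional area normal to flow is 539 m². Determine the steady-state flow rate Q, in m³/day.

Flow is perpendicular to layering, so the layers act in series and the equivalent K is the thickness-weighted harmonic mean.
Total thickness L = 4.76 + 3.34 + 9.75 = 17.85 m.
Σ(b_i/K_i) = 4.76/1.88 + 3.34/39.4 + 9.75/0.0975 = 102.6 d.
K_eq = L / Σ(b_i/K_i) = 17.85 / 102.6 = 0.1739 m/day.
Q = K_eq · A · (Δh/L) = 0.1739 × 539 × (10.4/17.85) = 54.63 m³/day.

54.6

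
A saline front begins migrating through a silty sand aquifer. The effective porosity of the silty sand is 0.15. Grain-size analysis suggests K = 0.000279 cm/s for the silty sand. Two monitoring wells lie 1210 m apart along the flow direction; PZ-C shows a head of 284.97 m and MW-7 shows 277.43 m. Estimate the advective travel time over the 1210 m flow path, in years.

331

Convert K: 0.000279 cm/s × 864 = 0.2411 m/day.
Hydraulic gradient i = (284.97 − 277.43) / 1210 = 7.54 / 1210 = 0.006231.
Darcy flux q = K · i = 0.2411 × 0.006231 = 0.001502 m/day.
Seepage velocity v = q / n_e = 0.001502 / 0.15 = 0.01001 m/day.
Travel time t = L / v = 1210 / 0.01001 = 1.208e+05 days = 330.8 years.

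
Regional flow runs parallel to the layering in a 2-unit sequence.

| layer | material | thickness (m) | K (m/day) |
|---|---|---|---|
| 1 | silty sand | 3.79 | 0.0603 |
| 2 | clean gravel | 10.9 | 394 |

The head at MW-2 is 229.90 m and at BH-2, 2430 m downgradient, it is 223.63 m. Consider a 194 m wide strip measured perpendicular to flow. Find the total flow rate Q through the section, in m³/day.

Flow is parallel to layering, so each bed carries its own Darcy discharge and the transmissivities add.
Σ(K_i·b_i) = 0.0603×3.79 + 394×10.9 = 4295 m²/day.
Hydraulic gradient i = (229.90 − 223.63) / 2430 = 6.27 / 2430 = 0.002580.
Q = Σ(K_i·b_i) · W · i = 4295 × 194 × 0.002580 = 2150 m³/day.

2150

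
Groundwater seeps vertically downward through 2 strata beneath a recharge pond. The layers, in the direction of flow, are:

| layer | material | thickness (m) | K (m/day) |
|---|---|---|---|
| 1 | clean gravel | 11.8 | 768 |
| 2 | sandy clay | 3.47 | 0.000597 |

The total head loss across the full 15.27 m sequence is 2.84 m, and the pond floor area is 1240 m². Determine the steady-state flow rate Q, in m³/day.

Flow is perpendicular to layering, so the layers act in series and the equivalent K is the thickness-weighted harmonic mean.
Total thickness L = 11.8 + 3.47 = 15.27 m.
Σ(b_i/K_i) = 11.8/768 + 3.47/0.000597 = 5812 d.
K_eq = L / Σ(b_i/K_i) = 15.27 / 5812 = 0.002627 m/day.
Q = K_eq · A · (Δh/L) = 0.002627 × 1240 × (2.84/15.27) = 0.6059 m³/day.

0.606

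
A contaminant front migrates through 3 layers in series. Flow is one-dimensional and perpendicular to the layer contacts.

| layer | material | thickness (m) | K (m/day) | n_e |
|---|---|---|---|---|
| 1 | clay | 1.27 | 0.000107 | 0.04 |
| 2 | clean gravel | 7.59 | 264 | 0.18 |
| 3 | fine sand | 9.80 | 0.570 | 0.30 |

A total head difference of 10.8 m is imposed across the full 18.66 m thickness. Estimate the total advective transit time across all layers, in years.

With flow normal to the layers, continuity requires the same specific discharge q through every layer.
Σ(b_i/K_i) = 1.27/0.000107 + 7.59/264 + 9.80/0.570 = 11886 d.
q = Δh / Σ(b_i/K_i) = 10.8 / 11886 = 0.0009086 m/day.
In each layer the seepage velocity is v_i = q/n_i, so the layer transit time is t_i = b_i·n_i / q:
  layer 1 (clay): t_1 = 1.27 × 0.04 / 0.0009086 = 55.91 d
  layer 2 (clean gravel): t_2 = 7.59 × 0.18 / 0.0009086 = 1504 d
  layer 3 (fine sand): t_3 = 9.80 × 0.30 / 0.0009086 = 3236 d
Total t = Σ t_i = 4795 days = 13.13 years.

13.1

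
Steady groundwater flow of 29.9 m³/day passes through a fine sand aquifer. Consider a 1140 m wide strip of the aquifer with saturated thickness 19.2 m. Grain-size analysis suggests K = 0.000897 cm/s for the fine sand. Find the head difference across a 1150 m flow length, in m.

Convert K: 0.000897 cm/s × 864 = 0.7750 m/day.
Cross-sectional area A = 1140 × 19.2 = 21888 m².
From Q = K·A·i, i = Q / (K·A) = 29.9 / (0.7750 × 21888) = 0.001763.
Head loss Δh = i · L = 0.001763 × 1150 = 2.027 m.

2.03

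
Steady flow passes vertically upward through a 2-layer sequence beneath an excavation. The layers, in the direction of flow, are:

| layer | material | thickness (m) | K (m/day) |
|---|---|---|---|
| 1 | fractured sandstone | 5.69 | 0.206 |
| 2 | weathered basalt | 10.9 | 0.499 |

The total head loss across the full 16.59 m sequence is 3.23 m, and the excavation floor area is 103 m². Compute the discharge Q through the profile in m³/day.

6.73

Flow is perpendicular to layering, so the layers act in series and the equivalent K is the thickness-weighted harmonic mean.
Total thickness L = 5.69 + 10.9 = 16.59 m.
Σ(b_i/K_i) = 5.69/0.206 + 10.9/0.499 = 49.47 d.
K_eq = L / Σ(b_i/K_i) = 16.59 / 49.47 = 0.3354 m/day.
Q = K_eq · A · (Δh/L) = 0.3354 × 103 × (3.23/16.59) = 6.726 m³/day.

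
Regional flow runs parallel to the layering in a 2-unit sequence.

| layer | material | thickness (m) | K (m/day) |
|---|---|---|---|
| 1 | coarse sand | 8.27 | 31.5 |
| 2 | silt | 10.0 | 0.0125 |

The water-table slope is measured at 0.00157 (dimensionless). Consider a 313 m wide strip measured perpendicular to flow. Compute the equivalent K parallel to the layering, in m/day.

14.3

Flow is parallel to layering, so each bed carries its own Darcy discharge and the transmissivities add.
Σ(K_i·b_i) = 31.5×8.27 + 0.0125×10.0 = 260.6 m²/day.
Total thickness b = 18.27 m, so K_eq = Σ(K_i·b_i)/b = 14.27 m/day.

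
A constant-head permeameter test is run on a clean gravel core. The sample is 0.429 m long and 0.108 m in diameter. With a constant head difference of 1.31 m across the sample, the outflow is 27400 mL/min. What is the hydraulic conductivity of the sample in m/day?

Cross-sectional area A = π·(d/2)² = π × (0.108/2)² = 0.009161 m².
Convert discharge: 27400 mL/min = 0.0004567 m³/s.
Darcy's law rearranged: K = Q·L / (A·Δh) = 0.0004567 × 0.429 / (0.009161 × 1.31) = 0.01632 m/s = 1410 m/day.

1410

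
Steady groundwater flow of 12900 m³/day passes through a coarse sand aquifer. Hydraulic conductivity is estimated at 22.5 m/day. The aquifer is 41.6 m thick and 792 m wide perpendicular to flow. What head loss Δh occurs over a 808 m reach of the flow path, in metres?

14.1

Cross-sectional area A = 792 × 41.6 = 32947 m².
From Q = K·A·i, i = Q / (K·A) = 12900 / (22.50 × 32947) = 0.01740.
Head loss Δh = i · L = 0.01740 × 808 = 14.06 m.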